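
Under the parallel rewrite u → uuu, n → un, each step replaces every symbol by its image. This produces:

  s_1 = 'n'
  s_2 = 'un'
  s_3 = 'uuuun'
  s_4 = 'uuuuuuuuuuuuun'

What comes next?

uuuuuuuuuuuuuuuuuuuuuuuuuuuuuuuuuuuuuuuun

φ(uuuuuuuuuuuuun) expands symbol-by-symbol to uuu uuu uuu uuu uuu uuu uuu uuu uuu uuu uuu uuu uuu un; joining the 14 pieces gives the next term.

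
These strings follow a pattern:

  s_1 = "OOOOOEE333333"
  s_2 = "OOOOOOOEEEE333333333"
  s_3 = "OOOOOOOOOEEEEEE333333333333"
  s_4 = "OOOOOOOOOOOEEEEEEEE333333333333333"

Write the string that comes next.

OOOOOOOOOOOOOEEEEEEEEEE333333333333333333

Each string has the form O^{2n+3} E^{2n} 3^{3n+3} (n = 1, 2, …).
Setting n = 5 gives 13, 10, 18 characters in each block.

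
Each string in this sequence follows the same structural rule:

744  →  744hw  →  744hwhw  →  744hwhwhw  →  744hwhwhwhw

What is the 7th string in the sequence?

744hwhwhwhwhwhw

Each term is the previous one with hw appended.
From 744hwhwhwhw, 2 further steps: 744hwhwhwhw → 744hwhwhwhwhw → (answer).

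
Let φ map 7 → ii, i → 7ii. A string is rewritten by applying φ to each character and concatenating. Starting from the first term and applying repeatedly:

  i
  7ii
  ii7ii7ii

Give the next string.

7ii7iiii7ii7iiii7ii7ii

Apply φ to ii7ii7ii symbol by symbol: i→7ii, i→7ii, 7→ii, i→7ii, i→7ii, 7→ii, i→7ii, i→7ii; joined: 7ii 7ii ii 7ii 7ii ii 7ii 7ii.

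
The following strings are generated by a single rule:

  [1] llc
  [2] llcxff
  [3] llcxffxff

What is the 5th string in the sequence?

Each term is the previous one with xff appended.
From llcxffxff, 2 further steps: llcxffxff → llcxffxffxff → (answer).

llcxffxffxffxff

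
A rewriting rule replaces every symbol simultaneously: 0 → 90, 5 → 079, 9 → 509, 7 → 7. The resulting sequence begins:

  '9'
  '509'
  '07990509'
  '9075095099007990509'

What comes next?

φ(9075095099007990509) expands symbol-by-symbol to 509 90 7 079 90 509 079 90 509 509 90 90 7 509 509 90 079 90 509; joining the 19 pieces gives the next term.

5099070799050907990509509909075095099007990509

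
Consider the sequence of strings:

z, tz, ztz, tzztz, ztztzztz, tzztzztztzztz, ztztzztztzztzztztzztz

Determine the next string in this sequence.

From term 3 onward, concatenate the second-to-last term with the last: z·tz = ztz, tz·ztz = tzztz, …
So term 8 is tzztzztztzztz·ztztzztztzztzztztzztz.

tzztzztztzztzztztzztztzztzztztzztz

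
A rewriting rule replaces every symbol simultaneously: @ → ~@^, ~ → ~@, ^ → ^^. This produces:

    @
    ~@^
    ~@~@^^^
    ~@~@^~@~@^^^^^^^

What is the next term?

~@~@^~@~@^^^~@~@^~@~@^^^^^^^^^^^^^^^

Applying the rule to each of the 16 symbols of ~@~@^~@~@^^^^^^^ gives the pieces ~@ ~@^ ~@ ~@^ ^^ ~@ ~@^ ~@ ~@^ ^^ ^^ ^^ ^^ ^^ ^^ ^^, which concatenate to the answer.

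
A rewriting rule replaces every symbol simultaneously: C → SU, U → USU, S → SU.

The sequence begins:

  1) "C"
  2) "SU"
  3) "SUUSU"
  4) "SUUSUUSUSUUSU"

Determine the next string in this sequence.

φ(SUUSUUSUSUUSU) expands symbol-by-symbol to SU USU USU SU USU USU SU USU SU USU USU SU USU; joining the 13 pieces gives the next term.

SUUSUUSUSUUSUUSUSUUSUSUUSUUSUSUUSU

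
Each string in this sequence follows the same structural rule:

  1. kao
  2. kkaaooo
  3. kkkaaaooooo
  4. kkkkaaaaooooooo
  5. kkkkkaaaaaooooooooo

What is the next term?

Term n consists of n k's, followed by n a's, followed by 2n-1 o's (n = 1, 2, …).
For the next term, n = 6, so the run lengths are 6, 6, 11.

kkkkkkaaaaaaooooooooooo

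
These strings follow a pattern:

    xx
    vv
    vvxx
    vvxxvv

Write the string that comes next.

vvxxvvvvxx

This is a Fibonacci-style word recurrence s(k) = s(k−1)·s(k−2): e.g. vv·xx = vvxx.
The next term joins vvxxvv and vvxx.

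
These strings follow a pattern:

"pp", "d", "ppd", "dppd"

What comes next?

ppddppd

This is a Fibonacci-style word recurrence s(k) = s(k−2)·s(k−1): e.g. pp·d = ppd.
Continuing: ppd · dppd gives term 5.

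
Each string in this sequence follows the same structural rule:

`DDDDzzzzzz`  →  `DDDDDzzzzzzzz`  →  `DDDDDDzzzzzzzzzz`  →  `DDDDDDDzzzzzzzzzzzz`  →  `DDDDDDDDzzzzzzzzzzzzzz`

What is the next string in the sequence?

The n-th term is n+1 D's then 2n z's, where the shown terms are n = 3, 4, 5, 6, 7.
At n = 8 the blocks have lengths 9, 16.

DDDDDDDDDzzzzzzzzzzzzzzzz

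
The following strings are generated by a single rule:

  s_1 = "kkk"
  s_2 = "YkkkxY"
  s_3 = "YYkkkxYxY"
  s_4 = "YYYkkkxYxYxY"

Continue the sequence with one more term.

YYYYkkkxYxYxYxY

s(k+1) = Y·s(k)·xY, so each term gains Y as a prefix and xY as a suffix.
So the next term is Y·YYYkkkxYxYxY·xY.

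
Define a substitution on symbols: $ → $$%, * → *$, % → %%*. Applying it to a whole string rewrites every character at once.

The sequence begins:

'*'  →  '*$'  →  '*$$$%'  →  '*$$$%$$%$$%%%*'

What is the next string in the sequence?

*$$$%$$%$$%%%*$$%$$%%%*$$%$$%%%*%%*%%**$

Replace each of the 14 characters of *$$$%$$%$$%%%* in place — *$ $$% $$% $$% %%* $$% $$% %%* $$% $$% %%* %%* %%* *$ — and concatenate.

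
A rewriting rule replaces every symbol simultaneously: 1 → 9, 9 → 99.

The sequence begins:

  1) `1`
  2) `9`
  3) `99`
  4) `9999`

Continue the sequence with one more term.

99999999

Rewriting each symbol of 9999: 9→99, 9→99, 9→99, 9→99, which concatenates to 99 99 99 99.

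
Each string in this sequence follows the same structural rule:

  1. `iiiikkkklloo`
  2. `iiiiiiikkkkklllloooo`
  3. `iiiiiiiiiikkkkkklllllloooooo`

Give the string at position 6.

The n-th term is 3n-2 i's then n+2 k's then 2n-2 l's then 2n-2 o's, where the shown terms are n = 2, 3, 4.
Setting n = 7 gives 19, 9, 12, 12 characters in each block.

iiiiiiiiiiiiiiiiiiikkkkkkkkklllllllllllloooooooooooo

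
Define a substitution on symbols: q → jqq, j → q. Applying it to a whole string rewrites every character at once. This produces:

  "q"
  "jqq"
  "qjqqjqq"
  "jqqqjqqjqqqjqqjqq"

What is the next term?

qjqqjqqjqqqjqqjqqqjqqjqqjqqqjqqjqqqjqqjqq

Replace each of the 17 characters of jqqqjqqjqqqjqqjqq in place — q jqq jqq jqq q jqq jqq q jqq jqq jqq q jqq jqq q jqq jqq — and concatenate.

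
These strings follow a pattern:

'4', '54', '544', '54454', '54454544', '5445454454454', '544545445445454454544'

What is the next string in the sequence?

Each term (from the third on) is the previous term followed by the one before it: term 3 = 54·4 = 544.
So term 8 is 544545445445454454544·5445454454454.

5445454454454544545445445454454454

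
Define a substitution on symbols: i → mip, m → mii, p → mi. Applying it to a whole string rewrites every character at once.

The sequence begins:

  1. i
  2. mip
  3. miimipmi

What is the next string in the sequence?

miimipmipmiimipmimiimip

Apply φ to miimipmi symbol by symbol: m→mii, i→mip, i→mip, m→mii, i→mip, p→mi, m→mii, i→mip; joined: mii mip mip mii mip mi mii mip.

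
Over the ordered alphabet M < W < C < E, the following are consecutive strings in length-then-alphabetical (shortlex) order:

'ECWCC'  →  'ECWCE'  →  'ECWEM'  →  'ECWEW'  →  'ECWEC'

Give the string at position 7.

ECCMM

Continuing the enumeration 2 steps past ECWEC: ECWEC → ECWEE → (answer).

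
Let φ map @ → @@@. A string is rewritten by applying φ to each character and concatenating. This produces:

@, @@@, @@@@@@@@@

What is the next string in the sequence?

@@@@@@@@@@@@@@@@@@@@@@@@@@@

Rewriting each symbol of @@@@@@@@@: @→@@@, @→@@@, @→@@@, @→@@@, @→@@@, @→@@@, @→@@@, @→@@@, @→@@@, which concatenates to @@@ @@@ @@@ @@@ @@@ @@@ @@@ @@@ @@@.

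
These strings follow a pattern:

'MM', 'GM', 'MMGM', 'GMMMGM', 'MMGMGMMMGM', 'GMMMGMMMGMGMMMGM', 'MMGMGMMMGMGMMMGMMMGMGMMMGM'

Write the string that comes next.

This is a Fibonacci-style word recurrence s(k) = s(k−2)·s(k−1): e.g. MM·GM = MMGM.
The next term joins GMMMGMMMGMGMMMGM and MMGMGMMMGMGMMMGMMMGMGMMMGM.

GMMMGMMMGMGMMMGMMMGMGMMMGMGMMMGMMMGMGMMMGM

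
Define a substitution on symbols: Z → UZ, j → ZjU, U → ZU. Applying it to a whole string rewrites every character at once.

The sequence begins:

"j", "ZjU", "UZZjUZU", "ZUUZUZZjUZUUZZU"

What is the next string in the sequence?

UZZUZUUZZUUZUZZjUZUUZZUZUUZUZZU

φ(ZUUZUZZjUZUUZZU) expands symbol-by-symbol to UZ ZU ZU UZ ZU UZ UZ ZjU ZU UZ ZU ZU UZ UZ ZU; joining the 15 pieces gives the next term.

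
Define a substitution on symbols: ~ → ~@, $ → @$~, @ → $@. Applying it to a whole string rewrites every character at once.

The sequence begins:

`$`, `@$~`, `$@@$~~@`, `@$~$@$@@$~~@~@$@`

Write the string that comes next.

Rewriting the 16 symbols of @$~$@$@@$~~@~@$@ one by one yields $@ @$~ ~@ @$~ $@ @$~ $@ $@ @$~ ~@ ~@ $@ ~@ $@ @$~ $@; concatenated:

$@@$~~@@$~$@@$~$@$@@$~~@~@$@~@$@@$~$@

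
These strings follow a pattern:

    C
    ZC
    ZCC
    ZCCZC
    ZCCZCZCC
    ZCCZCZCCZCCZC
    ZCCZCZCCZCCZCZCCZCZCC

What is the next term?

Each term (from the third on) is the previous term followed by the one before it: term 3 = ZC·C = ZCC.
Continuing: ZCCZCZCCZCCZCZCCZCZCC · ZCCZCZCCZCCZC gives term 8.

ZCCZCZCCZCCZCZCCZCZCCZCCZCZCCZCCZC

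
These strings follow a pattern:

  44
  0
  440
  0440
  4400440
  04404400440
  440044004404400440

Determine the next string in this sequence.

04404400440440044004404400440

From term 3 onward, concatenate the second-to-last term with the last: 44·0 = 440, 0·440 = 0440, …
The next term joins 04404400440 and 440044004404400440.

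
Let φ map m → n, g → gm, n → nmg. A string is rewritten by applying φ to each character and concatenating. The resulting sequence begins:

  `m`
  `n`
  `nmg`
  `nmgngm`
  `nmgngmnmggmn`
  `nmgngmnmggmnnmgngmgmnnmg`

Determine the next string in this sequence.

Rewriting the 24 symbols of nmgngmnmggmnnmgngmgmnnmg one by one yields nmg n gm nmg gm n nmg n gm gm n nmg nmg n gm nmg gm n gm n nmg nmg n gm; concatenated:

nmgngmnmggmnnmgngmgmnnmgnmgngmnmggmngmnnmgnmgngm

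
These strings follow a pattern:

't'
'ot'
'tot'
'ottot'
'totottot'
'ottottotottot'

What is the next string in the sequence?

From term 3 onward, concatenate the second-to-last term with the last: t·ot = tot, ot·tot = ottot, …
The next term joins totottot and ottottotottot.

totottotottottotottot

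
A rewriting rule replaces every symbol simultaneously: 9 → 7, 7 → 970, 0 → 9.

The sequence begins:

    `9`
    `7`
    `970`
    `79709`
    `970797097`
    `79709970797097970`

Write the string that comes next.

Rewriting the 17 symbols of 79709970797097970 one by one yields 970 7 970 9 7 7 970 9 970 7 970 9 7 970 7 970 9; concatenated:

9707970977970997079709797079709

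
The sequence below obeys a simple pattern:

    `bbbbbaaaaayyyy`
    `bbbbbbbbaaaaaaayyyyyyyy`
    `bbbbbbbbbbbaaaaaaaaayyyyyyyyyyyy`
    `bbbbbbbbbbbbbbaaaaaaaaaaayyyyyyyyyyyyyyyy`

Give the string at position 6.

Reading off run lengths: b runs 5, 8, 11, 14; a runs 5, 7, 9, 11; y runs 4, 8, 12, 16 — each is linear in n (n = 1, 2, …).
For term 6, n = 6, so the run lengths are 20, 15, 24.

bbbbbbbbbbbbbbbbbbbbaaaaaaaaaaaaaaayyyyyyyyyyyyyyyyyyyyyyyy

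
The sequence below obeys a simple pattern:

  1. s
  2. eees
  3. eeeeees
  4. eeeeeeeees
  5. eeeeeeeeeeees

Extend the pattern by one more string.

Every step adds eee at the front: s(k+1) = eee·s(k).
Applying this once more to eeeeeeeeeeees:

eeeeeeeeeeeeeees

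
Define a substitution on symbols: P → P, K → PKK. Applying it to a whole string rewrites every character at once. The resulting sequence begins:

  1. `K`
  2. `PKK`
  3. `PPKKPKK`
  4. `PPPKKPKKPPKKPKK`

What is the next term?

PPPPKKPKKPPKKPKKPPPKKPKKPPKKPKK

Replace each of the 15 characters of PPPKKPKKPPKKPKK in place — P P P PKK PKK P PKK PKK P P PKK PKK P PKK PKK — and concatenate.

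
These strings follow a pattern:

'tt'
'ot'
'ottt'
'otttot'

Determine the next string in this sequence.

otttotottt

This is a Fibonacci-style word recurrence s(k) = s(k−1)·s(k−2): e.g. ot·tt = ottt.
Continuing: otttot · ottt gives term 5.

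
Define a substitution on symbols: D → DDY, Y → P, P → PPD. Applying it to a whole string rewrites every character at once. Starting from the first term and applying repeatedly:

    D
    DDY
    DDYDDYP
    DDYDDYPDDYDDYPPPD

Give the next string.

Applying the rule to each of the 17 symbols of DDYDDYPDDYDDYPPPD gives the pieces DDY DDY P DDY DDY P PPD DDY DDY P DDY DDY P PPD PPD PPD DDY, which concatenate to the answer.

DDYDDYPDDYDDYPPPDDDYDDYPDDYDDYPPPDPPDPPDDDY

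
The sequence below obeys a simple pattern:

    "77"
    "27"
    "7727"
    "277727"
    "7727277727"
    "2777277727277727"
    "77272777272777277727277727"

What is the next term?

From term 3 onward, concatenate the second-to-last term with the last: 77·27 = 7727, 27·7727 = 277727, …
The next term joins 2777277727277727 and 77272777272777277727277727.

277727772727772777272777272777277727277727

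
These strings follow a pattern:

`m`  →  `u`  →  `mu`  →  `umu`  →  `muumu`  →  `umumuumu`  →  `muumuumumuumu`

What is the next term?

umumuumumuumuumumuumu

Each term (from the third on) is the two preceding terms concatenated in order: term 3 = m·u = mu.
Continuing: umumuumu · muumuumumuumu gives term 8.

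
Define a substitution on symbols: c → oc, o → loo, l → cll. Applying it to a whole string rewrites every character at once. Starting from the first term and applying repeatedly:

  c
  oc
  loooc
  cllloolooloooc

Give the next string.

Rewriting the 14 symbols of cllloolooloooc one by one yields oc cll cll cll loo loo cll loo loo cll loo loo loo oc; concatenated:

occllcllcllloolooclllooloocllloolooloooc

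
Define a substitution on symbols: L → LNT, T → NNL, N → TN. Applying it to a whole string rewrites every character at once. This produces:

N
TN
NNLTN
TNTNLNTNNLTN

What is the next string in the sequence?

Expanding TNTNLNTNNLTN: T→NNL, N→TN, T→NNL, N→TN, L→LNT, N→TN, T→NNL, N→TN, N→TN, L→LNT, T→NNL, N→TN. Concatenated: NNL TN NNL TN LNT TN NNL TN TN LNT NNL TN.

NNLTNNNLTNLNTTNNNLTNTNLNTNNLTN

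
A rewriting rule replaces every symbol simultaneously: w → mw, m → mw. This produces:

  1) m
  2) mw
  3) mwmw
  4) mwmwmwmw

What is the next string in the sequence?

Apply φ to mwmwmwmw symbol by symbol: m→mw, w→mw, m→mw, w→mw, m→mw, w→mw, m→mw, w→mw; joined: mw mw mw mw mw mw mw mw.

mwmwmwmwmwmwmwmw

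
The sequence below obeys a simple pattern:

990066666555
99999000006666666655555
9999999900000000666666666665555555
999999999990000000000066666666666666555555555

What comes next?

99999999999999000000000000006666666666666666655555555555

Each string has the form 9^{3n-1} 0^{3n-1} 6^{3n+2} 5^{2n+1} (n = 1, 2, …).
At n = 5 the blocks have lengths 14, 14, 17, 11.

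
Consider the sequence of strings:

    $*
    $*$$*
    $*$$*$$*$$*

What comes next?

Each string is two copies of the previous one joined by '$'.
Doubling $*$$*$$*$$* with '$' between the halves:

$*$$*$$*$$*$$*$$*$$*$$*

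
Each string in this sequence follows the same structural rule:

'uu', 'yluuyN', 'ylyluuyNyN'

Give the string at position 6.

ylylylylyluuyNyNyNyNyN

s(k+1) = yl·s(k)·yN, so each term gains yl as a prefix and yN as a suffix.
From ylyluuyNyN, 3 further steps: ylyluuyNyN → ylylyluuyNyNyN → ylylylyluuyNyNyNyN → (answer).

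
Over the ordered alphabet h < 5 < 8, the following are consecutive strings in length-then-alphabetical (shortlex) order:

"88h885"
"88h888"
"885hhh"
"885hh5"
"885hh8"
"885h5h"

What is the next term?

885h55

The successor of 885h5h increments the rightmost position that isn't already 8 and resets every position after it to h.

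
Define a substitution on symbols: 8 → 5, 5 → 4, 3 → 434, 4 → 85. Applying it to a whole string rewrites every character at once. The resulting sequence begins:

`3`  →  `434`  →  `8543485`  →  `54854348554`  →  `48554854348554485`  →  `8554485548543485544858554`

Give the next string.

φ(8554485548543485544858554) expands symbol-by-symbol to 5 4 4 85 85 5 4 4 85 5 4 85 434 85 5 4 4 85 85 5 4 5 4 4 85; joining the 25 pieces gives the next term.

54485855448554854348554485855454485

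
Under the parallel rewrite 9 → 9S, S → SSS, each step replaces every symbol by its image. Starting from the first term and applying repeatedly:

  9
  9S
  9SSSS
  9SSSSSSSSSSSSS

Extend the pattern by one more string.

9SSSSSSSSSSSSSSSSSSSSSSSSSSSSSSSSSSSSSSSS

φ(9SSSSSSSSSSSSS) expands symbol-by-symbol to 9S SSS SSS SSS SSS SSS SSS SSS SSS SSS SSS SSS SSS SSS; joining the 14 pieces gives the next term.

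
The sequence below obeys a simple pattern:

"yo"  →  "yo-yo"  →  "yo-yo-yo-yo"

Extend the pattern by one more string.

Every step duplicates the string with '-' between the halves.
One more doubling of yo-yo-yo-yo gives the answer.

yo-yo-yo-yo-yo-yo-yo-yo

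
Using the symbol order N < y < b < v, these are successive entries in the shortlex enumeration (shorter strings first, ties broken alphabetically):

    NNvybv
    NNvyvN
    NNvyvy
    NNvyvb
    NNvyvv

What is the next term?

Treat NNvyvv as a base-4 numeral over the given alphabet and add one, carrying through any trailing v's.

NNvbNN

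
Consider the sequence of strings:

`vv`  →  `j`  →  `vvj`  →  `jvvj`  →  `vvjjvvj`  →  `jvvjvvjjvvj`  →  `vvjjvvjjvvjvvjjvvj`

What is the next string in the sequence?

jvvjvvjjvvjvvjjvvjjvvjvvjjvvj

Each term (from the third on) is the two preceding terms concatenated in order: term 3 = vv·j = vvj.
Continuing: jvvjvvjjvvj · vvjjvvjjvvjvvjjvvj gives term 8.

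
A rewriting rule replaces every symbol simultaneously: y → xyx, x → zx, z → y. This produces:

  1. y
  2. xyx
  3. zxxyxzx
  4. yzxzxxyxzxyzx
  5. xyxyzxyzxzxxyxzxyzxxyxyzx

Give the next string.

zxxyxzxxyxyzxxyxyzxyzxzxxyxzxyzxxyxyzxzxxyxzxxyxyzx

Applying the rule to each of the 25 symbols of xyxyzxyzxzxxyxzxyzxxyxyzx gives the pieces zx xyx zx xyx y zx xyx y zx y zx zx xyx zx y zx xyx y zx zx xyx zx xyx y zx, which concatenate to the answer.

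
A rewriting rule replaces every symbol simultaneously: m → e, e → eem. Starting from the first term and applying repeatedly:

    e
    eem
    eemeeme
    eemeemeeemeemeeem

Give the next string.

Replace each of the 17 characters of eemeemeeemeemeeem in place — eem eem e eem eem e eem eem eem e eem eem e eem eem eem e — and concatenate.

eemeemeeemeemeeemeemeemeeemeemeeemeemeeme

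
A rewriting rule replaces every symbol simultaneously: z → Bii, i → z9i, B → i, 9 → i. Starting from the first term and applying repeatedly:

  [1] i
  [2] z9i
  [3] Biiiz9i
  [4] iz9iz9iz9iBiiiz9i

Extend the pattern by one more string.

z9iBiiiz9iBiiiz9iBiiiz9iiz9iz9iz9iBiiiz9i

φ(iz9iz9iz9iBiiiz9i) expands symbol-by-symbol to z9i Bii i z9i Bii i z9i Bii i z9i i z9i z9i z9i Bii i z9i; joining the 17 pieces gives the next term.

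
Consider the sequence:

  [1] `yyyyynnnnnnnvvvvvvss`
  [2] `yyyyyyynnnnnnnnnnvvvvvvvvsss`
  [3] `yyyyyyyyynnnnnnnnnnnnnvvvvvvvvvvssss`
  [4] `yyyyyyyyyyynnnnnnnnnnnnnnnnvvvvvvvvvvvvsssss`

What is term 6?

Term n consists of 2n+1 y's, followed by 3n+1 n's, followed by 2n+2 v's, followed by n s's, where the shown terms are n = 2, 3, 4, 5.
Setting n = 7 gives 15, 22, 16, 7 characters in each block.

yyyyyyyyyyyyyyynnnnnnnnnnnnnnnnnnnnnnvvvvvvvvvvvvvvvvsssssss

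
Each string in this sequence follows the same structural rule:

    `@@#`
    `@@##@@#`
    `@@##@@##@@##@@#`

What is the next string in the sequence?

Each string is two copies of the previous one joined by '#'.
Doubling @@##@@##@@##@@# with '#' between the halves:

@@##@@##@@##@@##@@##@@##@@##@@#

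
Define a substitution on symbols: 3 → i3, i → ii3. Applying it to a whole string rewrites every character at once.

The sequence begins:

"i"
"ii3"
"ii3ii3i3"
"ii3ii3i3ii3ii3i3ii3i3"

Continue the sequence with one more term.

Rewriting the 21 symbols of ii3ii3i3ii3ii3i3ii3i3 one by one yields ii3 ii3 i3 ii3 ii3 i3 ii3 i3 ii3 ii3 i3 ii3 ii3 i3 ii3 i3 ii3 ii3 i3 ii3 i3; concatenated:

ii3ii3i3ii3ii3i3ii3i3ii3ii3i3ii3ii3i3ii3i3ii3ii3i3ii3i3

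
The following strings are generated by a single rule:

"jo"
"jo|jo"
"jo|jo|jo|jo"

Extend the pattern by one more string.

s(k+1) = s(k)·|·s(k) — each term doubles the last with '|' between the halves.
One more doubling of jo|jo|jo|jo gives the answer.

jo|jo|jo|jo|jo|jo|jo|jo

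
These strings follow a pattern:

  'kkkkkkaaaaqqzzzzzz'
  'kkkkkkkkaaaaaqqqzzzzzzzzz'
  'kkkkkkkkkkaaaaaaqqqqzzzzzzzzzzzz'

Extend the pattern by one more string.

kkkkkkkkkkkkaaaaaaaqqqqqzzzzzzzzzzzzzzz

The n-th term is 2n+2 k's then n+2 a's then n q's then 3n z's, where the shown terms are n = 2, 3, 4.
For the next term, n = 5, so the run lengths are 12, 7, 5, 15.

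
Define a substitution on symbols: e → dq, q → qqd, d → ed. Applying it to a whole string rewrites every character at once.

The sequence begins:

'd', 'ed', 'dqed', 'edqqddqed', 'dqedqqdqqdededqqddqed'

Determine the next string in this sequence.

edqqddqedqqdqqdedqqdqqdeddqeddqedqqdqqdededqqddqed

Replace each of the 21 characters of dqedqqdqqdededqqddqed in place — ed qqd dq ed qqd qqd ed qqd qqd ed dq ed dq ed qqd qqd ed ed qqd dq ed — and concatenate.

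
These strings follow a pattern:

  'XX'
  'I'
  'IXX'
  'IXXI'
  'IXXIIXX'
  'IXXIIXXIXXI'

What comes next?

IXXIIXXIXXIIXXIIXX

This is a Fibonacci-style word recurrence s(k) = s(k−1)·s(k−2): e.g. I·XX = IXX.
The next term joins IXXIIXXIXXI and IXXIIXX.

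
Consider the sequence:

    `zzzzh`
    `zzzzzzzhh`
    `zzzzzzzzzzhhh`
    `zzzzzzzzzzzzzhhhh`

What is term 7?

zzzzzzzzzzzzzzzzzzzzzzhhhhhhh

Term n consists of 3n+1 z's, followed by n h's (n = 1, 2, …).
At n = 7 the blocks have lengths 22, 7.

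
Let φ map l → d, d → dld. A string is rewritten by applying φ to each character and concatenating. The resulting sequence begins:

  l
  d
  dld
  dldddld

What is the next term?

dldddlddlddldddld

Apply φ to dldddld symbol by symbol: d→dld, l→d, d→dld, d→dld, d→dld, l→d, d→dld; joined: dld d dld dld dld d dld.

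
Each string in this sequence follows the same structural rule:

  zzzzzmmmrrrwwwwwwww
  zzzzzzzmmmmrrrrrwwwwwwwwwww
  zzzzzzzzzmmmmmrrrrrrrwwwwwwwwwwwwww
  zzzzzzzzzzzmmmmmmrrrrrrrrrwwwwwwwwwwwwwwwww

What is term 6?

zzzzzzzzzzzzzzzmmmmmmmmrrrrrrrrrrrrrwwwwwwwwwwwwwwwwwwwwwww

Each string has the form z^{2n+1} m^{n+1} r^{2n-1} w^{3n+2}, where the shown terms are n = 2, 3, 4, 5.
Setting n = 7 gives 15, 8, 13, 23 characters in each block.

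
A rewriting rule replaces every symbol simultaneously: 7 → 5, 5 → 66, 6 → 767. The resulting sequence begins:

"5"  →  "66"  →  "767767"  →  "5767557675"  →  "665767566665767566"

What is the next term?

Replace each of the 18 characters of 665767566665767566 in place — 767 767 66 5 767 5 66 767 767 767 767 66 5 767 5 66 767 767 — and concatenate.

767767665767566767767767767665767566767767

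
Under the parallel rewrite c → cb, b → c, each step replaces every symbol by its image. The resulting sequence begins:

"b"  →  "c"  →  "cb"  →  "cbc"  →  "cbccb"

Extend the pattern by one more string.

cbccbcbc

Apply φ to cbccb symbol by symbol: c→cb, b→c, c→cb, c→cb, b→c; joined: cb c cb cb c.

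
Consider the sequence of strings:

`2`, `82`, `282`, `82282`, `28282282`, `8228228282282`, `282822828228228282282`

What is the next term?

From term 3 onward, concatenate the second-to-last term with the last: 2·82 = 282, 82·282 = 82282, …
The next term joins 8228228282282 and 282822828228228282282.

8228228282282282822828228228282282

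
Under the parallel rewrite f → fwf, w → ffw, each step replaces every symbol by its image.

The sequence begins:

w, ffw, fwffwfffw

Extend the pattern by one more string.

fwfffwfwffwfffwfwffwffwfffw

Rewriting each symbol of fwffwfffw: f→fwf, w→ffw, f→fwf, f→fwf, w→ffw, f→fwf, f→fwf, f→fwf, w→ffw, which concatenates to fwf ffw fwf fwf ffw fwf fwf fwf ffw.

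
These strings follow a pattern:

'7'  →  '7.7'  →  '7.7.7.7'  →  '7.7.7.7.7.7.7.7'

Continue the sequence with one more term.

s(k+1) = s(k)·.·s(k) — each term doubles the last with '.' between the halves.
Doubling 7.7.7.7.7.7.7.7 with '.' between the halves:

7.7.7.7.7.7.7.7.7.7.7.7.7.7.7.7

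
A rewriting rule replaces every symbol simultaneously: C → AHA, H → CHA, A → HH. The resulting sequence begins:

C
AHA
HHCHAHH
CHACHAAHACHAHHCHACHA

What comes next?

AHACHAHHAHACHAHHHHCHAHHAHACHAHHCHACHAAHACHAHHAHACHAHH

Replace each of the 20 characters of CHACHAAHACHAHHCHACHA in place — AHA CHA HH AHA CHA HH HH CHA HH AHA CHA HH CHA CHA AHA CHA HH AHA CHA HH — and concatenate.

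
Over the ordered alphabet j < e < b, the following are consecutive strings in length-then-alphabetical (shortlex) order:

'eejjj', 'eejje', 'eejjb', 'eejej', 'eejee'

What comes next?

eejeb

Treat eejee as a base-3 numeral over the given alphabet and add one, carrying through any trailing b's.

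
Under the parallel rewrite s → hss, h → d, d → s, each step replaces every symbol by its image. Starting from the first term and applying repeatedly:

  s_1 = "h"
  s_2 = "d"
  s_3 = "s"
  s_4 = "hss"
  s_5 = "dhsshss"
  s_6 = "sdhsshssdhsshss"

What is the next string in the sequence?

Rewriting the 15 symbols of sdhsshssdhsshss one by one yields hss s d hss hss d hss hss s d hss hss d hss hss; concatenated:

hsssdhsshssdhsshsssdhsshssdhsshss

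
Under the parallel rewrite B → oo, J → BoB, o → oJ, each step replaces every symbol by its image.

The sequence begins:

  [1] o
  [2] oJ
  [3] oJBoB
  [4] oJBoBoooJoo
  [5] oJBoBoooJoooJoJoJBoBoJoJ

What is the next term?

Rewriting the 24 symbols of oJBoBoooJoooJoJoJBoBoJoJ one by one yields oJ BoB oo oJ oo oJ oJ oJ BoB oJ oJ oJ BoB oJ BoB oJ BoB oo oJ oo oJ BoB oJ BoB; concatenated:

oJBoBoooJoooJoJoJBoBoJoJoJBoBoJBoBoJBoBoooJoooJBoBoJBoB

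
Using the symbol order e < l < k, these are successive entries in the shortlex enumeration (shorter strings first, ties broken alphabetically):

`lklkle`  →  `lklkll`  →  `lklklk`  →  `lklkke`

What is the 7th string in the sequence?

lkkeee

Continuing the enumeration 3 steps past lklkke: lklkke → lklkkl → lklkkk → (answer).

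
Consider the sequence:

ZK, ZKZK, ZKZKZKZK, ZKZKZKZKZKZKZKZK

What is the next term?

Each string is two copies of the previous one concatenated.
So the next term is two copies of ZKZKZKZKZKZKZKZK.

ZKZKZKZKZKZKZKZKZKZKZKZKZKZKZKZK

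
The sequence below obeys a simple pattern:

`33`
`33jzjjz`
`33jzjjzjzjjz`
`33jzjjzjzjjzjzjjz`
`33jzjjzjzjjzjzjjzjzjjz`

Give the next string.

33jzjjzjzjjzjzjjzjzjjzjzjjz

The strings grow by a fixed suffix jzjjz each time.
So the next term is 33jzjjzjzjjzjzjjzjzjjz·jzjjz.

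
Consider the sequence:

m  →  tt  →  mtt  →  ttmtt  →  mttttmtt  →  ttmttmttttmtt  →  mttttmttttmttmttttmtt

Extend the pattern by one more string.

This is a Fibonacci-style word recurrence s(k) = s(k−2)·s(k−1): e.g. m·tt = mtt.
Continuing: ttmttmttttmtt · mttttmttttmttmttttmtt gives term 8.

ttmttmttttmttmttttmttttmttmttttmtt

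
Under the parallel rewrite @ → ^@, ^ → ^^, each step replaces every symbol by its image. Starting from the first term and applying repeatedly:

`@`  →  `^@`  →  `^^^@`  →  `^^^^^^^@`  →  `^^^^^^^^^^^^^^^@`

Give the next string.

Applying the rule to each of the 16 symbols of ^^^^^^^^^^^^^^^@ gives the pieces ^^ ^^ ^^ ^^ ^^ ^^ ^^ ^^ ^^ ^^ ^^ ^^ ^^ ^^ ^^ ^@, which concatenate to the answer.

^^^^^^^^^^^^^^^^^^^^^^^^^^^^^^^@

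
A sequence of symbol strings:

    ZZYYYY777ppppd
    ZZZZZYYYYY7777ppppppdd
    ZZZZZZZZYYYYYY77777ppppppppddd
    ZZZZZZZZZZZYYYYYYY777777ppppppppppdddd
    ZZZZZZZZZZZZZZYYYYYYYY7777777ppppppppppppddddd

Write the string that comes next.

ZZZZZZZZZZZZZZZZZYYYYYYYYY77777777ppppppppppppppdddddd

The n-th term is 3n-1 Z's then n+3 Y's then n+2 7's then 2n+2 p's then n d's (n = 1, 2, …).
At n = 6 the blocks have lengths 17, 9, 8, 14, 6.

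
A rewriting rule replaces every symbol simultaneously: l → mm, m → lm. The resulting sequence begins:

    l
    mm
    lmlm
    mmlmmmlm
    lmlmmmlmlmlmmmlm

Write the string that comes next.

Rewriting the 16 symbols of lmlmmmlmlmlmmmlm one by one yields mm lm mm lm lm lm mm lm mm lm mm lm lm lm mm lm; concatenated:

mmlmmmlmlmlmmmlmmmlmmmlmlmlmmmlm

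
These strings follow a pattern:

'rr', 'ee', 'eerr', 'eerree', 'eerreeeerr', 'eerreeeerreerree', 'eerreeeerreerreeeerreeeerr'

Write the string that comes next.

Each term (from the third on) is the previous term followed by the one before it: term 3 = ee·rr = eerr.
The next term joins eerreeeerreerreeeerreeeerr and eerreeeerreerree.

eerreeeerreerreeeerreeeerreerreeeerreerree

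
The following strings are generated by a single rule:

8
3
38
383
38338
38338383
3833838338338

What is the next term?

Each term (from the third on) is the previous term followed by the one before it: term 3 = 3·8 = 38.
So term 8 is 3833838338338·38338383.

383383833833838338383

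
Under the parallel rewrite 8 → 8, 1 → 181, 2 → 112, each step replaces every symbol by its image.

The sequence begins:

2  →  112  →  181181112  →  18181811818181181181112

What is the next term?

Rewriting the 23 symbols of 18181811818181181181112 one by one yields 181 8 181 8 181 8 181 181 8 181 8 181 8 181 181 8 181 181 8 181 181 181 112; concatenated:

18181818181818118181818181818118181811818181181181112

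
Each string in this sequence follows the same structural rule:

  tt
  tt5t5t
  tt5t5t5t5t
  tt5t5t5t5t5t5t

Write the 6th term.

Every step adds 5t5t to the end: s(k+1) = s(k)·5t5t.
From tt5t5t5t5t5t5t, 2 further steps: tt5t5t5t5t5t5t → tt5t5t5t5t5t5t5t5t → (answer).

tt5t5t5t5t5t5t5t5t5t5t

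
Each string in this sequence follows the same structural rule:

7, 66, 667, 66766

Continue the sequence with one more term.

Each term (from the third on) is the previous term followed by the one before it: term 3 = 66·7 = 667.
Continuing: 66766 · 667 gives term 5.

66766667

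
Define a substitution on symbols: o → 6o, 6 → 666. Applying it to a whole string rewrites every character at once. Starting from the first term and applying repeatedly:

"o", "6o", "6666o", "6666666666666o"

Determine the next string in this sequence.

φ(6666666666666o) expands symbol-by-symbol to 666 666 666 666 666 666 666 666 666 666 666 666 666 6o; joining the 14 pieces gives the next term.

6666666666666666666666666666666666666666o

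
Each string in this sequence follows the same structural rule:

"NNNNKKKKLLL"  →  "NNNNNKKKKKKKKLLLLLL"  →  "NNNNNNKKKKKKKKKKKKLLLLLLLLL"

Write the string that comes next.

Each string has the form N^{n+3} K^{4n} L^{3n} (n = 1, 2, …).
For the next term, n = 4, so the run lengths are 7, 16, 12.

NNNNNNNKKKKKKKKKKKKKKKKLLLLLLLLLLLL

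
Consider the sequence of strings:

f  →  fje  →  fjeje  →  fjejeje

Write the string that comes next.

Each term is the previous one with je appended.
Applying this once more to fjejeje:

fjejejeje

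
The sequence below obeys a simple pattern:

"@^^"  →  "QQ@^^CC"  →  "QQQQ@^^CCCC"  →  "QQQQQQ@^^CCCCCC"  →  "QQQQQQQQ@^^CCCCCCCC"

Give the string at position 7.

QQQQQQQQQQQQ@^^CCCCCCCCCCCC

Every step adds QQ to the front and CC to the end of the previous string.
From QQQQQQQQ@^^CCCCCCCC, 2 further steps: QQQQQQQQ@^^CCCCCCCC → QQQQQQQQQQ@^^CCCCCCCCCC → (answer).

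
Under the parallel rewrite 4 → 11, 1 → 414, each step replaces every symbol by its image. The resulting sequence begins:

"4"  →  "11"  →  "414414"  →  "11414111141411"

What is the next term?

Rewriting the 14 symbols of 11414111141411 one by one yields 414 414 11 414 11 414 414 414 414 11 414 11 414 414; concatenated:

41441411414114144144144141141411414414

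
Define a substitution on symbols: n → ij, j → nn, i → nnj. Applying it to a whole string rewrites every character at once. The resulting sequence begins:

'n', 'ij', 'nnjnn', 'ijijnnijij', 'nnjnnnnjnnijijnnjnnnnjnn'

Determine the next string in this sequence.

ijijnnijijijijnnijijnnjnnnnjnnijijnnijijijijnnijij

Replace each of the 24 characters of nnjnnnnjnnijijnnjnnnnjnn in place — ij ij nn ij ij ij ij nn ij ij nnj nn nnj nn ij ij nn ij ij ij ij nn ij ij — and concatenate.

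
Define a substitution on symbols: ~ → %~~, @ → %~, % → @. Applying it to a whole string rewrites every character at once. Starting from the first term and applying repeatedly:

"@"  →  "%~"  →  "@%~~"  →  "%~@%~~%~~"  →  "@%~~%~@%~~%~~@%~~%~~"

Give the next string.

φ(@%~~%~@%~~%~~@%~~%~~) expands symbol-by-symbol to %~ @ %~~ %~~ @ %~~ %~ @ %~~ %~~ @ %~~ %~~ %~ @ %~~ %~~ @ %~~ %~~; joining the 20 pieces gives the next term.

%~@%~~%~~@%~~%~@%~~%~~@%~~%~~%~@%~~%~~@%~~%~~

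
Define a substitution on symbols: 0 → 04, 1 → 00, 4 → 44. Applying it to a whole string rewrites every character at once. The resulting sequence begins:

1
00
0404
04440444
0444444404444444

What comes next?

04444444444444440444444444444444

Applying the rule to each of the 16 symbols of 0444444404444444 gives the pieces 04 44 44 44 44 44 44 44 04 44 44 44 44 44 44 44, which concatenate to the answer.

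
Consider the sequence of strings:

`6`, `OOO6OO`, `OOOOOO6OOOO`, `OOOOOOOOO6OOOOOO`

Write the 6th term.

OOOOOOOOOOOOOOO6OOOOOOOOOO

Every step adds OOO to the front and OO to the end of the previous string.
From OOOOOOOOO6OOOOOO, 2 further steps: OOOOOOOOO6OOOOOO → OOOOOOOOOOOO6OOOOOOOO → (answer).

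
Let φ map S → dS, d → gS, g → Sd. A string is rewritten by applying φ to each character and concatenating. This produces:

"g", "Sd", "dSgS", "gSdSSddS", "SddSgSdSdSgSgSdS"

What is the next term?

Rewriting the 16 symbols of SddSgSdSdSgSgSdS one by one yields dS gS gS dS Sd dS gS dS gS dS Sd dS Sd dS gS dS; concatenated:

dSgSgSdSSddSgSdSgSdSSddSSddSgSdS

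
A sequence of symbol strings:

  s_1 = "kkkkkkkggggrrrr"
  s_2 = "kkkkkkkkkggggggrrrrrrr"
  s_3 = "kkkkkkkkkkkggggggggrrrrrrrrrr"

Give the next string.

Reading off run lengths: k runs 7, 9, 11; g runs 4, 6, 8; r runs 4, 7, 10 — each is linear in n, where the shown terms are n = 2, 3, 4.
Setting n = 5 gives 13, 10, 13 characters in each block.

kkkkkkkkkkkkkggggggggggrrrrrrrrrrrrr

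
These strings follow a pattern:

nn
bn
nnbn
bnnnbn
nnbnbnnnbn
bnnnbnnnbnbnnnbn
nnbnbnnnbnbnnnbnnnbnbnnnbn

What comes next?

bnnnbnnnbnbnnnbnnnbnbnnnbnbnnnbnnnbnbnnnbn

This is a Fibonacci-style word recurrence s(k) = s(k−2)·s(k−1): e.g. nn·bn = nnbn.
So term 8 is bnnnbnnnbnbnnnbn·nnbnbnnnbnbnnnbnnnbnbnnnbn.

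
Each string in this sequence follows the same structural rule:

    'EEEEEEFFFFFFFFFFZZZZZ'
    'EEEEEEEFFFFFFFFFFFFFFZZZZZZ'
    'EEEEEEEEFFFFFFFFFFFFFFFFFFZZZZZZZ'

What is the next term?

Reading off run lengths: E runs 6, 7, 8; F runs 10, 14, 18; Z runs 5, 6, 7 — each is linear in n, where the shown terms are n = 3, 4, 5.
Setting n = 6 gives 9, 22, 8 characters in each block.

EEEEEEEEEFFFFFFFFFFFFFFFFFFFFFFZZZZZZZZ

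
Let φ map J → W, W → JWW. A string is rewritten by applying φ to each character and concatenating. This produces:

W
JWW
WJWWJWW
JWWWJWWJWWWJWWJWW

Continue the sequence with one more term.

WJWWJWWJWWWJWWJWWWJWWJWWJWWWJWWJWWWJWWJWW

φ(JWWWJWWJWWWJWWJWW) expands symbol-by-symbol to W JWW JWW JWW W JWW JWW W JWW JWW JWW W JWW JWW W JWW JWW; joining the 17 pieces gives the next term.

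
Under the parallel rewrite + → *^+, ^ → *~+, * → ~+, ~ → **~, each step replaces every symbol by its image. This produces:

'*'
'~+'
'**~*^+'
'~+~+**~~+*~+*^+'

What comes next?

**~*^+**~*^+~+~+**~**~*^+~+**~*^+~+*~+*^+

φ(~+~+**~~+*~+*^+) expands symbol-by-symbol to **~ *^+ **~ *^+ ~+ ~+ **~ **~ *^+ ~+ **~ *^+ ~+ *~+ *^+; joining the 15 pieces gives the next term.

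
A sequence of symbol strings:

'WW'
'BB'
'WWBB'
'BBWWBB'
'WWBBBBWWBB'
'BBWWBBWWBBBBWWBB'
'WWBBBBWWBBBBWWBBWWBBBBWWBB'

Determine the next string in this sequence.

BBWWBBWWBBBBWWBBWWBBBBWWBBBBWWBBWWBBBBWWBB

This is a Fibonacci-style word recurrence s(k) = s(k−2)·s(k−1): e.g. WW·BB = WWBB.
So term 8 is BBWWBBWWBBBBWWBB·WWBBBBWWBBBBWWBBWWBBBBWWBB.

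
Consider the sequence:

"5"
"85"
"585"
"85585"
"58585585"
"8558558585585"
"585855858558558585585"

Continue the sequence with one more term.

Each term (from the third on) is the two preceding terms concatenated in order: term 3 = 5·85 = 585.
Continuing: 8558558585585 · 585855858558558585585 gives term 8.

8558558585585585855858558558585585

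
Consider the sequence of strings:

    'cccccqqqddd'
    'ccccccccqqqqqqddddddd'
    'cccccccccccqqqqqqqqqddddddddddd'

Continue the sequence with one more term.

The n-th term is 3n+2 c's then 3n q's then 4n-1 d's (n = 1, 2, …).
Setting n = 4 gives 14, 12, 15 characters in each block.

ccccccccccccccqqqqqqqqqqqqddddddddddddddd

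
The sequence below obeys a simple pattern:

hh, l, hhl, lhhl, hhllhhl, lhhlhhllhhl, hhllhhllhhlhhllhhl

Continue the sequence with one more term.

lhhlhhllhhlhhllhhllhhlhhllhhl

Each term (from the third on) is the two preceding terms concatenated in order: term 3 = hh·l = hhl.
Continuing: lhhlhhllhhl · hhllhhllhhlhhllhhl gives term 8.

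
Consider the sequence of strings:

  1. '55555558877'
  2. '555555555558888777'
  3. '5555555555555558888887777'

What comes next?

55555555555555555558888888877777

Reading off run lengths: 5 runs 7, 11, 15; 8 runs 2, 4, 6; 7 runs 2, 3, 4 — each is linear in n (n = 1, 2, …).
At n = 4 the blocks have lengths 19, 8, 5.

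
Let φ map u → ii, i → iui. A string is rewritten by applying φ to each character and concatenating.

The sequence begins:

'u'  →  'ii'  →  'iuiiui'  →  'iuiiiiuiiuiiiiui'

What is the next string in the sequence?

Replace each of the 16 characters of iuiiiiuiiuiiiiui in place — iui ii iui iui iui iui ii iui iui ii iui iui iui iui ii iui — and concatenate.

iuiiiiuiiuiiuiiuiiiiuiiuiiiiuiiuiiuiiuiiiiui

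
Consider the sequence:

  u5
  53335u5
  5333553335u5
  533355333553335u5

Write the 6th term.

Each term is the previous one with 53335 prepended.
From 533355333553335u5, 2 further steps: 533355333553335u5 → 53335533355333553335u5 → (answer).

5333553335533355333553335u5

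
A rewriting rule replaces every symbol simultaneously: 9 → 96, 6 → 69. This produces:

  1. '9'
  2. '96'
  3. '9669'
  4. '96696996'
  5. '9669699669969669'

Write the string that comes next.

96696996699696696996966996696996

Replace each of the 16 characters of 9669699669969669 in place — 96 69 69 96 69 96 96 69 69 96 96 69 96 69 69 96 — and concatenate.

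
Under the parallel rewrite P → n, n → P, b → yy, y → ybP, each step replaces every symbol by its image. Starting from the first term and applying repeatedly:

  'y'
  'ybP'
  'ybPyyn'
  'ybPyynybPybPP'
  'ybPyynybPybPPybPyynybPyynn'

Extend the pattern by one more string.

ybPyynybPybPPybPyynybPyynnybPyynybPybPPybPyynybPybPPP

Applying the rule to each of the 26 symbols of ybPyynybPybPPybPyynybPyynn gives the pieces ybP yy n ybP ybP P ybP yy n ybP yy n n ybP yy n ybP ybP P ybP yy n ybP ybP P P, which concatenate to the answer.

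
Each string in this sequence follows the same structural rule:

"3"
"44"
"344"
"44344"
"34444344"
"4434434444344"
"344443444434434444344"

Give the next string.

4434434444344344443444434434444344

From term 3 onward, concatenate the second-to-last term with the last: 3·44 = 344, 44·344 = 44344, …
Continuing: 4434434444344 · 344443444434434444344 gives term 8.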